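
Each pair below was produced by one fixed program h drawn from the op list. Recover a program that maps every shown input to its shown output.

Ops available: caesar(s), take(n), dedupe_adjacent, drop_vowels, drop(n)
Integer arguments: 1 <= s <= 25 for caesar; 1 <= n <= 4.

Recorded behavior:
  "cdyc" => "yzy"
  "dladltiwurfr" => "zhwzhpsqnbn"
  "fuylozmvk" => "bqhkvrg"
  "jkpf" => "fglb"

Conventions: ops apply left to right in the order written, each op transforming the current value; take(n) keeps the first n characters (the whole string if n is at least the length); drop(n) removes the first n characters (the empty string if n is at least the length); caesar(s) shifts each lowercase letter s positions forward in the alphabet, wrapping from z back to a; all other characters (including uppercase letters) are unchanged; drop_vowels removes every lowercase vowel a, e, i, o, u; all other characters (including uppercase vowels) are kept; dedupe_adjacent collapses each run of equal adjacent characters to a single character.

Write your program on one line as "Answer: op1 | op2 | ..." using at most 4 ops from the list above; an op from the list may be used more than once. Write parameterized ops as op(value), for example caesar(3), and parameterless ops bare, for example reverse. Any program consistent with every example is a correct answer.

caesar(15) | caesar(7) | drop_vowels

Check, running the answer program on each example:
  "cdyc" -> "rsnr" -> "yzuy" -> "yzy"
  "dladltiwurfr" -> "sapsaixljgug" -> "zhwzhpesqnbn" -> "zhwzhpsqnbn"
  "fuylozmvk" -> "ujnadobkz" -> "bquhkvirg" -> "bqhkvrg"
  "jkpf" -> "yzeu" -> "fglb" -> "fglb"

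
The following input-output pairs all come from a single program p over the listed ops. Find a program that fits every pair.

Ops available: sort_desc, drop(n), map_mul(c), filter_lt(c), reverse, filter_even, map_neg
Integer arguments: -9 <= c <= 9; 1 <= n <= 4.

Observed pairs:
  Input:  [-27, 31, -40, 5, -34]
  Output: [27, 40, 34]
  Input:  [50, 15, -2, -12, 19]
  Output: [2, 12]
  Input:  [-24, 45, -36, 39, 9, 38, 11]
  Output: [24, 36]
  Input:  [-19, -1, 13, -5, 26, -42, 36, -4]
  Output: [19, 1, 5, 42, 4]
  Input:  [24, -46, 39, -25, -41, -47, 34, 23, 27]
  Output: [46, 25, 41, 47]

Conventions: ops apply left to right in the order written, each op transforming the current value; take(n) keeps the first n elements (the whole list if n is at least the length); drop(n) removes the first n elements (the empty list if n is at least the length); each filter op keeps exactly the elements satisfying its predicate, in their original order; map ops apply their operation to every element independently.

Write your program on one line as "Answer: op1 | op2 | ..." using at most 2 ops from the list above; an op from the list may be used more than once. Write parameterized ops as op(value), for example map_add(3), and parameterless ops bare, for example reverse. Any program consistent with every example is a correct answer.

filter_lt(5) | map_neg

Check, running the answer program on each example:
  [-27, 31, -40, 5, -34] -> [-27, -40, -34] -> [27, 40, 34]
  [50, 15, -2, -12, 19] -> [-2, -12] -> [2, 12]
  [-24, 45, -36, 39, 9, 38, 11] -> [-24, -36] -> [24, 36]
  [-19, -1, 13, -5, 26, -42, 36, -4] -> [-19, -1, -5, -42, -4] -> [19, 1, 5, 42, 4]
  [24, -46, 39, -25, -41, -47, 34, 23, 27] -> [-46, -25, -41, -47] -> [46, 25, 41, 47]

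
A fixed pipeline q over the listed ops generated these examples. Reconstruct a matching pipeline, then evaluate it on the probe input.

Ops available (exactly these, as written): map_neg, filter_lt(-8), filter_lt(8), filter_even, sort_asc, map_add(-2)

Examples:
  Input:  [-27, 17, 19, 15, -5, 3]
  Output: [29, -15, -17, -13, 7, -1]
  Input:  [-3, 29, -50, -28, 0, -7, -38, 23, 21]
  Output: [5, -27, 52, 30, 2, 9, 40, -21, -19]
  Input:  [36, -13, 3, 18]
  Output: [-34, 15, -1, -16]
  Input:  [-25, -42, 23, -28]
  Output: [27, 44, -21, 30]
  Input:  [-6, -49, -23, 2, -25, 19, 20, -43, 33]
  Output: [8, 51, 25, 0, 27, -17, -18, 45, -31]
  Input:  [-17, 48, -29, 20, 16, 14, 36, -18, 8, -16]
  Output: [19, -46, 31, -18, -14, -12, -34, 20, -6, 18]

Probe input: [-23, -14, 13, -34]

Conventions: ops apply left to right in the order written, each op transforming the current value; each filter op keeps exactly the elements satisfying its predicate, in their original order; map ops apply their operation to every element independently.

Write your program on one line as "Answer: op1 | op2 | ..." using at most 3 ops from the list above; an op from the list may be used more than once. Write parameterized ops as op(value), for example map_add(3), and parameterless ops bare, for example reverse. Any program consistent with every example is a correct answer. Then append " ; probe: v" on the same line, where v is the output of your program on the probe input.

map_add(-2) | map_neg ; probe: [25, 16, -11, 36]

Check, running the answer program on each example:
  [-27, 17, 19, 15, -5, 3] -> [-29, 15, 17, 13, -7, 1] -> [29, -15, -17, -13, 7, -1]
  [-3, 29, -50, -28, 0, -7, -38, 23, 21] -> [-5, 27, -52, -30, -2, -9, -40, 21, 19] -> [5, -27, 52, 30, 2, 9, 40, -21, -19]
  [36, -13, 3, 18] -> [34, -15, 1, 16] -> [-34, 15, -1, -16]
  [-25, -42, 23, -28] -> [-27, -44, 21, -30] -> [27, 44, -21, 30]
  [-6, -49, -23, 2, -25, 19, 20, -43, 33] -> [-8, -51, -25, 0, -27, 17, 18, -45, 31] -> [8, 51, 25, 0, 27, -17, -18, 45, -31]
  [-17, 48, -29, 20, 16, 14, 36, -18, 8, -16] -> [-19, 46, -31, 18, 14, 12, 34, -20, 6, -18] -> [19, -46, 31, -18, -14, -12, -34, 20, -6, 18]
  probe: [-23, -14, 13, -34] -> [-25, -16, 11, -36] -> [25, 16, -11, 36]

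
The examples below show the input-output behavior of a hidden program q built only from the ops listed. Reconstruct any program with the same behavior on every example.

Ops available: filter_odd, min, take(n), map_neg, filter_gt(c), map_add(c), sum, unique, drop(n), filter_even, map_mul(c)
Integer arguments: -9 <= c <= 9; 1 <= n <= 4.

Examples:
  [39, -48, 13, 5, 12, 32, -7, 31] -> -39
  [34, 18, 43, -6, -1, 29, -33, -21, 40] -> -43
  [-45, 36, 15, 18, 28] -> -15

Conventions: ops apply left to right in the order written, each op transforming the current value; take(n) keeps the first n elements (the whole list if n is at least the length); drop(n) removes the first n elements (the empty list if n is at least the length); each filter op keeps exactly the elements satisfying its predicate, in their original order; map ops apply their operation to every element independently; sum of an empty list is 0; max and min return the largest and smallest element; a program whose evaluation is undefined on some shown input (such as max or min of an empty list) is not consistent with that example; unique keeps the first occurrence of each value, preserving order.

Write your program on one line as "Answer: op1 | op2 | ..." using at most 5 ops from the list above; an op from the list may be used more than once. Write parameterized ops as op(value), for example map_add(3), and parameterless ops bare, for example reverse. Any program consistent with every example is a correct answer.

filter_odd | filter_gt(5) | take(1) | map_neg | sum

Check, running the answer program on each example:
  [39, -48, 13, 5, 12, 32, -7, 31] -> [39, 13, 5, -7, 31] -> [39, 13, 31] -> [39] -> [-39] -> -39
  [34, 18, 43, -6, -1, 29, -33, -21, 40] -> [43, -1, 29, -33, -21] -> [43, 29] -> [43] -> [-43] -> -43
  [-45, 36, 15, 18, 28] -> [-45, 15] -> [15] -> [15] -> [-15] -> -15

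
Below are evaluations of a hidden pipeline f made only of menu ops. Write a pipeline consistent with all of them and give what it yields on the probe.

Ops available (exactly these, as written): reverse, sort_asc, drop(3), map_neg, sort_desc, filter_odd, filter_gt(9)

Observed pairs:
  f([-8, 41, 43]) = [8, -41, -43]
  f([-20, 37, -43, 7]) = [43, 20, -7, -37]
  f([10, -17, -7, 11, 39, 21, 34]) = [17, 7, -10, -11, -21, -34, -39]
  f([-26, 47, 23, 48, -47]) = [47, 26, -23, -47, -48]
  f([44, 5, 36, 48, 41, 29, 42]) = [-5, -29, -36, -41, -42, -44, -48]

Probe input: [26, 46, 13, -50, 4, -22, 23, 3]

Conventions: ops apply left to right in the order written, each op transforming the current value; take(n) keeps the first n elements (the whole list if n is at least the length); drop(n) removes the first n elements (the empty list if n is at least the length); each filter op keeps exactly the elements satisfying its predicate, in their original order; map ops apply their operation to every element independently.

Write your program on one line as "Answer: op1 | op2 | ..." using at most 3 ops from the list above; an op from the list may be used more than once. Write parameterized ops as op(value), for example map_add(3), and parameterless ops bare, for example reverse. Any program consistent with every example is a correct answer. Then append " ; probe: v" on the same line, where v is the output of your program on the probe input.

map_neg | reverse | sort_desc ; probe: [50, 22, -3, -4, -13, -23, -26, -46]

Check, running the answer program on each example:
  [-8, 41, 43] -> [8, -41, -43] -> [-43, -41, 8] -> [8, -41, -43]
  [-20, 37, -43, 7] -> [20, -37, 43, -7] -> [-7, 43, -37, 20] -> [43, 20, -7, -37]
  [10, -17, -7, 11, 39, 21, 34] -> [-10, 17, 7, -11, -39, -21, -34] -> [-34, -21, -39, -11, 7, 17, -10] -> [17, 7, -10, -11, -21, -34, -39]
  [-26, 47, 23, 48, -47] -> [26, -47, -23, -48, 47] -> [47, -48, -23, -47, 26] -> [47, 26, -23, -47, -48]
  [44, 5, 36, 48, 41, 29, 42] -> [-44, -5, -36, -48, -41, -29, -42] -> [-42, -29, -41, -48, -36, -5, -44] -> [-5, -29, -36, -41, -42, -44, -48]
  probe: [26, 46, 13, -50, 4, -22, 23, 3] -> [-26, -46, -13, 50, -4, 22, -23, -3] -> [-3, -23, 22, -4, 50, -13, -46, -26] -> [50, 22, -3, -4, -13, -23, -26, -46]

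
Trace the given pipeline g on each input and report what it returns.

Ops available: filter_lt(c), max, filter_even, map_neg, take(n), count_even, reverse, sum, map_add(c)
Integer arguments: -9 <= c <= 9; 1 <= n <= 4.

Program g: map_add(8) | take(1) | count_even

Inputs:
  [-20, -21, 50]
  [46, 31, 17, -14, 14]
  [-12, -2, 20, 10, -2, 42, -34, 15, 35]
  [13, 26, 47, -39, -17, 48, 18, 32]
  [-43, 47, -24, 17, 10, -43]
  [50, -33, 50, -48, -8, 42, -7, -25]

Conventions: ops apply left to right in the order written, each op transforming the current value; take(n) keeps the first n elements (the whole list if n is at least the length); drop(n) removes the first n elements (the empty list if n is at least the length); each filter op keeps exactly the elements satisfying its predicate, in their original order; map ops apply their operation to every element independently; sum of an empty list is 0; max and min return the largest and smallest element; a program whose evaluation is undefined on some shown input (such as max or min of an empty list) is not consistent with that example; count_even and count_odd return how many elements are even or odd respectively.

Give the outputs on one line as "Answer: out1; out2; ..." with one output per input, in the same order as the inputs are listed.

1; 1; 1; 0; 0; 1

Execution, op by op:
  [-20, -21, 50] -> [-12, -13, 58] -> [-12] -> 1
  [46, 31, 17, -14, 14] -> [54, 39, 25, -6, 22] -> [54] -> 1
  [-12, -2, 20, 10, -2, 42, -34, 15, 35] -> [-4, 6, 28, 18, 6, 50, -26, 23, 43] -> [-4] -> 1
  [13, 26, 47, -39, -17, 48, 18, 32] -> [21, 34, 55, -31, -9, 56, 26, 40] -> [21] -> 0
  [-43, 47, -24, 17, 10, -43] -> [-35, 55, -16, 25, 18, -35] -> [-35] -> 0
  [50, -33, 50, -48, -8, 42, -7, -25] -> [58, -25, 58, -40, 0, 50, 1, -17] -> [58] -> 1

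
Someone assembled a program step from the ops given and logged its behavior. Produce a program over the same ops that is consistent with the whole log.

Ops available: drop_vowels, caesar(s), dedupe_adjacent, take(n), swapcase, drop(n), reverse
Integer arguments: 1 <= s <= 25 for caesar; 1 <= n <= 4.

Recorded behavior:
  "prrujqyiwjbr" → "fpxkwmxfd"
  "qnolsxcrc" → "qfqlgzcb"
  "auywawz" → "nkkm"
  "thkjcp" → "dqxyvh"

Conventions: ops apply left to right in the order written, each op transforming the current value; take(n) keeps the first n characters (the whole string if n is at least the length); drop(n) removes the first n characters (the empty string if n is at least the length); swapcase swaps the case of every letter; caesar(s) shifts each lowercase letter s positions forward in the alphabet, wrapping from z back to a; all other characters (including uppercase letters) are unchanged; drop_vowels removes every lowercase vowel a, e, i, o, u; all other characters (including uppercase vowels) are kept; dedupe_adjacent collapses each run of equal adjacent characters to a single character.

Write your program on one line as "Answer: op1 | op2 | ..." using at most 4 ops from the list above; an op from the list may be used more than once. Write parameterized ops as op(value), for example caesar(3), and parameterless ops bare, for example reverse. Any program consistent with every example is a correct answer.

reverse | dedupe_adjacent | caesar(14) | drop_vowels

Check, running the answer program on each example:
  "prrujqyiwjbr" -> "rbjwiyqjurrp" -> "rbjwiyqjurp" -> "fpxkwmexifd" -> "fpxkwmxfd"
  "qnolsxcrc" -> "crcxslonq" -> "crcxslonq" -> "qfqlgzcbe" -> "qfqlgzcb"
  "auywawz" -> "zwawyua" -> "zwawyua" -> "nkokmio" -> "nkkm"
  "thkjcp" -> "pcjkht" -> "pcjkht" -> "dqxyvh" -> "dqxyvh"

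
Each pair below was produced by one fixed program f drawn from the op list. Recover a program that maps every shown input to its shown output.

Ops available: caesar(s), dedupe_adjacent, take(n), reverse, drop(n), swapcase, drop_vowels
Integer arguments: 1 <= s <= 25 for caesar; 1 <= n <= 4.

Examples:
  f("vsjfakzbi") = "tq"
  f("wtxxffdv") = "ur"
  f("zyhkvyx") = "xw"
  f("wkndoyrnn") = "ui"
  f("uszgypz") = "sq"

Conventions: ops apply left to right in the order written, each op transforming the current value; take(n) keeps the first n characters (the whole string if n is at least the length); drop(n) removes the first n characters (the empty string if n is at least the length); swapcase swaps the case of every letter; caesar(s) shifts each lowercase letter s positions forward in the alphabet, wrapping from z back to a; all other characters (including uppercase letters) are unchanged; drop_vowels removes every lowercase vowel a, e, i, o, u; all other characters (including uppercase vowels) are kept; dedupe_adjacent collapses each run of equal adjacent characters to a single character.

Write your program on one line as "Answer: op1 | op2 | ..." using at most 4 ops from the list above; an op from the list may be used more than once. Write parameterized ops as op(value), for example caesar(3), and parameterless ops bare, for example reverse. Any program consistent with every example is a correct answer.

dedupe_adjacent | take(2) | caesar(24)

Check, running the answer program on each example:
  "vsjfakzbi" -> "vsjfakzbi" -> "vs" -> "tq"
  "wtxxffdv" -> "wtxfdv" -> "wt" -> "ur"
  "zyhkvyx" -> "zyhkvyx" -> "zy" -> "xw"
  "wkndoyrnn" -> "wkndoyrn" -> "wk" -> "ui"
  "uszgypz" -> "uszgypz" -> "us" -> "sq"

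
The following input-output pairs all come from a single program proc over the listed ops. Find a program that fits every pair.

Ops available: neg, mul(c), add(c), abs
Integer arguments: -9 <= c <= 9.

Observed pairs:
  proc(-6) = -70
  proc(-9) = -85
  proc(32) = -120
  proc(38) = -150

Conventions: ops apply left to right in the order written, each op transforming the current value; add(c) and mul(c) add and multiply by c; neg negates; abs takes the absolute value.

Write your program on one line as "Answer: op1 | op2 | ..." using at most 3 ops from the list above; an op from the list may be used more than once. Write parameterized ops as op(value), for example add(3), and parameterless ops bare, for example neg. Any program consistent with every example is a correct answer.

add(-8) | abs | mul(-5)

Check, running the answer program on each example:
  -6 -> -14 -> 14 -> -70
  -9 -> -17 -> 17 -> -85
  32 -> 24 -> 24 -> -120
  38 -> 30 -> 30 -> -150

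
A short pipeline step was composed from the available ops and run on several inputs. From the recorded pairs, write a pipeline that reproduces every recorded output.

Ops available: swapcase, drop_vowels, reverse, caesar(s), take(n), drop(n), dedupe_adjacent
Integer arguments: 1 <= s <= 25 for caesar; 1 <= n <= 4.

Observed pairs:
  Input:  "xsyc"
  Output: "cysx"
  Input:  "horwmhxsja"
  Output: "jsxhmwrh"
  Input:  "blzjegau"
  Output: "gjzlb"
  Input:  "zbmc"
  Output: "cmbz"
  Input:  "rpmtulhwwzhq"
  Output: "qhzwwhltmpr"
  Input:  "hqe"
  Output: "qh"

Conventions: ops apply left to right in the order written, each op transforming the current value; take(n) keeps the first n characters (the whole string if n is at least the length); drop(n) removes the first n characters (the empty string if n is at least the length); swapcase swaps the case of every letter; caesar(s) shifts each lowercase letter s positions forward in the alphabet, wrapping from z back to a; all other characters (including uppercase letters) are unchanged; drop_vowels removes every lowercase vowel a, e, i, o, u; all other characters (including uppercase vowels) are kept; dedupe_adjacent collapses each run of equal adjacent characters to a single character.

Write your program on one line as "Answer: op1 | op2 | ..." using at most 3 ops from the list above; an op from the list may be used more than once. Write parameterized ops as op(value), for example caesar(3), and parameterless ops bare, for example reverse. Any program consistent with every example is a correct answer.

reverse | drop_vowels

Check, running the answer program on each example:
  "xsyc" -> "cysx" -> "cysx"
  "horwmhxsja" -> "ajsxhmwroh" -> "jsxhmwrh"
  "blzjegau" -> "uagejzlb" -> "gjzlb"
  "zbmc" -> "cmbz" -> "cmbz"
  "rpmtulhwwzhq" -> "qhzwwhlutmpr" -> "qhzwwhltmpr"
  "hqe" -> "eqh" -> "qh"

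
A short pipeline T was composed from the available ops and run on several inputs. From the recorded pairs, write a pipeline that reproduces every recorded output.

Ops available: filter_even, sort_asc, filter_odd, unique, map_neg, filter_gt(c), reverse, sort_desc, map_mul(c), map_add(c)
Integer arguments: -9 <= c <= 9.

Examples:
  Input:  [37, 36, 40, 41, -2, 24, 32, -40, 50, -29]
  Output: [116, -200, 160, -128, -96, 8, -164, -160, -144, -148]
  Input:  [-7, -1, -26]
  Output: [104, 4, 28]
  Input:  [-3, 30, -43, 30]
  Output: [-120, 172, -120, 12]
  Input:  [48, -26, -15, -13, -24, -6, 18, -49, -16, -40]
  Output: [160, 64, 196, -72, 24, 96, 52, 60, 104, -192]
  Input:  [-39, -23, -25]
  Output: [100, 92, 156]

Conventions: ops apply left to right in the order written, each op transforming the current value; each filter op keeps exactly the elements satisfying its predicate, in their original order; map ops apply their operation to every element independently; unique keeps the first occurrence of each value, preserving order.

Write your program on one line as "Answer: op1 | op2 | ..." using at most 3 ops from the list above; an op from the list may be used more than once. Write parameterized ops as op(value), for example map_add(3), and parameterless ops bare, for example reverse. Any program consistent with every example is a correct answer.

reverse | map_neg | map_mul(4)

Check, running the answer program on each example:
  [37, 36, 40, 41, -2, 24, 32, -40, 50, -29] -> [-29, 50, -40, 32, 24, -2, 41, 40, 36, 37] -> [29, -50, 40, -32, -24, 2, -41, -40, -36, -37] -> [116, -200, 160, -128, -96, 8, -164, -160, -144, -148]
  [-7, -1, -26] -> [-26, -1, -7] -> [26, 1, 7] -> [104, 4, 28]
  [-3, 30, -43, 30] -> [30, -43, 30, -3] -> [-30, 43, -30, 3] -> [-120, 172, -120, 12]
  [48, -26, -15, -13, -24, -6, 18, -49, -16, -40] -> [-40, -16, -49, 18, -6, -24, -13, -15, -26, 48] -> [40, 16, 49, -18, 6, 24, 13, 15, 26, -48] -> [160, 64, 196, -72, 24, 96, 52, 60, 104, -192]
  [-39, -23, -25] -> [-25, -23, -39] -> [25, 23, 39] -> [100, 92, 156]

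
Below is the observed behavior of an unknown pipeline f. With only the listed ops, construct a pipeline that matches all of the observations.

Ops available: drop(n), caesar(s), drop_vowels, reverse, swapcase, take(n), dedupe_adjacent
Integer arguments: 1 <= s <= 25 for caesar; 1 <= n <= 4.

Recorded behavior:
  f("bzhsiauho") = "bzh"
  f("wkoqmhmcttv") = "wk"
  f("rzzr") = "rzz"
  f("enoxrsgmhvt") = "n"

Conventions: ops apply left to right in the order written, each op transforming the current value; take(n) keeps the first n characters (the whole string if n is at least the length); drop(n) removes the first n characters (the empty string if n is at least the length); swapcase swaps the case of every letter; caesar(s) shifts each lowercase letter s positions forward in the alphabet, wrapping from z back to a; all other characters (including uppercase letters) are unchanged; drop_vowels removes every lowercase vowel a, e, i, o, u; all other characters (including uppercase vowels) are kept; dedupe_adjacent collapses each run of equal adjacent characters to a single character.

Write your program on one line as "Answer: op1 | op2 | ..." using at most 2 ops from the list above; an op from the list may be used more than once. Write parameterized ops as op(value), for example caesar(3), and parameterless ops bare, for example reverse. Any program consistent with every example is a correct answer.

take(3) | drop_vowels

Check, running the answer program on each example:
  "bzhsiauho" -> "bzh" -> "bzh"
  "wkoqmhmcttv" -> "wko" -> "wk"
  "rzzr" -> "rzz" -> "rzz"
  "enoxrsgmhvt" -> "eno" -> "n"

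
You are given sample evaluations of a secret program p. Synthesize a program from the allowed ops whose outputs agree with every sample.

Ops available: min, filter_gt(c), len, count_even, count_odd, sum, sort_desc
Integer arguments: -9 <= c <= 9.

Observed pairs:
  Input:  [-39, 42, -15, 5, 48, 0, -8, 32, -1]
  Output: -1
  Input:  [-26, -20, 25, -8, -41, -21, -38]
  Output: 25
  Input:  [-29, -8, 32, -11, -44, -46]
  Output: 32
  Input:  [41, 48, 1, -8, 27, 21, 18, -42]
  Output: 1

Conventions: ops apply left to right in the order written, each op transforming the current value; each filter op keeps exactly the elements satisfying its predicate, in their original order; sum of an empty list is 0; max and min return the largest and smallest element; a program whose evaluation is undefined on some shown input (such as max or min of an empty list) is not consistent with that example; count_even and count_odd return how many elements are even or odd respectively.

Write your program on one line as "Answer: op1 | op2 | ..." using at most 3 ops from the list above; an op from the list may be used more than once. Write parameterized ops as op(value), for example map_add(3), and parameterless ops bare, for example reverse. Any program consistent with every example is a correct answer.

sort_desc | filter_gt(-5) | min

Check, running the answer program on each example:
  [-39, 42, -15, 5, 48, 0, -8, 32, -1] -> [48, 42, 32, 5, 0, -1, -8, -15, -39] -> [48, 42, 32, 5, 0, -1] -> -1
  [-26, -20, 25, -8, -41, -21, -38] -> [25, -8, -20, -21, -26, -38, -41] -> [25] -> 25
  [-29, -8, 32, -11, -44, -46] -> [32, -8, -11, -29, -44, -46] -> [32] -> 32
  [41, 48, 1, -8, 27, 21, 18, -42] -> [48, 41, 27, 21, 18, 1, -8, -42] -> [48, 41, 27, 21, 18, 1] -> 1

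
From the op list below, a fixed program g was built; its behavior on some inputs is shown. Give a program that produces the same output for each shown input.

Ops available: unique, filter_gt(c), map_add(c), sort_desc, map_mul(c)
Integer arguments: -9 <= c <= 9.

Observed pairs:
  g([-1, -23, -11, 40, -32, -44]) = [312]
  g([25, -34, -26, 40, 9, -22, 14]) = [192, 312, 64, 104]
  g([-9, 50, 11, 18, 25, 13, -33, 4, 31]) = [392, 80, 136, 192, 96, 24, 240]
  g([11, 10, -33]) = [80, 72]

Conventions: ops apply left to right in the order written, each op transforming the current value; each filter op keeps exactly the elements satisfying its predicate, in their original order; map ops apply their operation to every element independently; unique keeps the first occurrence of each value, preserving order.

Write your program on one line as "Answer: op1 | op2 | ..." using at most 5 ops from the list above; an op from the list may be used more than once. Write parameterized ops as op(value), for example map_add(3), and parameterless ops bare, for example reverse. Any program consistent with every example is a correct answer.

map_mul(-8) | map_mul(-1) | filter_gt(3) | map_add(-8)

Check, running the answer program on each example:
  [-1, -23, -11, 40, -32, -44] -> [8, 184, 88, -320, 256, 352] -> [-8, -184, -88, 320, -256, -352] -> [320] -> [312]
  [25, -34, -26, 40, 9, -22, 14] -> [-200, 272, 208, -320, -72, 176, -112] -> [200, -272, -208, 320, 72, -176, 112] -> [200, 320, 72, 112] -> [192, 312, 64, 104]
  [-9, 50, 11, 18, 25, 13, -33, 4, 31] -> [72, -400, -88, -144, -200, -104, 264, -32, -248] -> [-72, 400, 88, 144, 200, 104, -264, 32, 248] -> [400, 88, 144, 200, 104, 32, 248] -> [392, 80, 136, 192, 96, 24, 240]
  [11, 10, -33] -> [-88, -80, 264] -> [88, 80, -264] -> [88, 80] -> [80, 72]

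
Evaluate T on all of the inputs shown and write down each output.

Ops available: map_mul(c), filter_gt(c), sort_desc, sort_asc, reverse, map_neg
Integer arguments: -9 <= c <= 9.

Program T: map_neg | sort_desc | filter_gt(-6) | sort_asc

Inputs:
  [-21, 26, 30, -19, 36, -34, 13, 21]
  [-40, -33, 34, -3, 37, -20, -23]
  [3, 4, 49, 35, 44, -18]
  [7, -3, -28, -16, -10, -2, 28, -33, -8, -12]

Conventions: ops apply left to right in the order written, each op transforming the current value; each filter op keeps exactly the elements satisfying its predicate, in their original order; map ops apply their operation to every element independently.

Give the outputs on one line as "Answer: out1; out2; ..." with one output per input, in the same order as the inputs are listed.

Execution, op by op:
  [-21, 26, 30, -19, 36, -34, 13, 21] -> [21, -26, -30, 19, -36, 34, -13, -21] -> [34, 21, 19, -13, -21, -26, -30, -36] -> [34, 21, 19] -> [19, 21, 34]
  [-40, -33, 34, -3, 37, -20, -23] -> [40, 33, -34, 3, -37, 20, 23] -> [40, 33, 23, 20, 3, -34, -37] -> [40, 33, 23, 20, 3] -> [3, 20, 23, 33, 40]
  [3, 4, 49, 35, 44, -18] -> [-3, -4, -49, -35, -44, 18] -> [18, -3, -4, -35, -44, -49] -> [18, -3, -4] -> [-4, -3, 18]
  [7, -3, -28, -16, -10, -2, 28, -33, -8, -12] -> [-7, 3, 28, 16, 10, 2, -28, 33, 8, 12] -> [33, 28, 16, 12, 10, 8, 3, 2, -7, -28] -> [33, 28, 16, 12, 10, 8, 3, 2] -> [2, 3, 8, 10, 12, 16, 28, 33]

[19, 21, 34]; [3, 20, 23, 33, 40]; [-4, -3, 18]; [2, 3, 8, 10, 12, 16, 28, 33]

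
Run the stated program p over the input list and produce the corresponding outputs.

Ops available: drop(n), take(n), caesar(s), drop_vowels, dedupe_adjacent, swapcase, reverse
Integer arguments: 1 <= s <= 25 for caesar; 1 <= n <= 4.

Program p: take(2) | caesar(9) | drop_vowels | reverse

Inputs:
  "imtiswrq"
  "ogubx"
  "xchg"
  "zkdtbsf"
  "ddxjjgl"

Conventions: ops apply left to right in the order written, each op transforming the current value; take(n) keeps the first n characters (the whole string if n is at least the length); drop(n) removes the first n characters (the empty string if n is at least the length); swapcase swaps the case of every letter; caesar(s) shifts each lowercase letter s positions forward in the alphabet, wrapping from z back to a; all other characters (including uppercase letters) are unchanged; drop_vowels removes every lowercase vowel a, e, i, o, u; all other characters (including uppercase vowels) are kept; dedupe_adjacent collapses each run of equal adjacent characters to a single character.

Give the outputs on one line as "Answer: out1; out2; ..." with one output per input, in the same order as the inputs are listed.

"vr"; "px"; "lg"; "t"; "mm"

Execution, op by op:
  "imtiswrq" -> "im" -> "rv" -> "rv" -> "vr"
  "ogubx" -> "og" -> "xp" -> "xp" -> "px"
  "xchg" -> "xc" -> "gl" -> "gl" -> "lg"
  "zkdtbsf" -> "zk" -> "it" -> "t" -> "t"
  "ddxjjgl" -> "dd" -> "mm" -> "mm" -> "mm"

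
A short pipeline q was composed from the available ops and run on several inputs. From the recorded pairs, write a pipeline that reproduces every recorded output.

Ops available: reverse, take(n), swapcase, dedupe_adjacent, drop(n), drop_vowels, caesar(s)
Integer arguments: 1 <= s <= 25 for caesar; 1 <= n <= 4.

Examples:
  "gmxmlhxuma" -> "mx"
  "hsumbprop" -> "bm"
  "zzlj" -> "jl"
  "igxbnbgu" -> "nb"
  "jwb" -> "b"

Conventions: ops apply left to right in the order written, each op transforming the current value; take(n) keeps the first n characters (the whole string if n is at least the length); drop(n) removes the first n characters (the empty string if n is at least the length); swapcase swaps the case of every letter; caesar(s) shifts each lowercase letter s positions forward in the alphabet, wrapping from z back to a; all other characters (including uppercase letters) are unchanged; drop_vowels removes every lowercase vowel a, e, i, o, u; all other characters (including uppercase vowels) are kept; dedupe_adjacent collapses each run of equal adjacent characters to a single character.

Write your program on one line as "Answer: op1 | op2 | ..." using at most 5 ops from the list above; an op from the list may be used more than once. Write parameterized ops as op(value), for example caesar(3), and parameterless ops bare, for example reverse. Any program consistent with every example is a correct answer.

drop_vowels | take(4) | drop(2) | reverse

Check, running the answer program on each example:
  "gmxmlhxuma" -> "gmxmlhxm" -> "gmxm" -> "xm" -> "mx"
  "hsumbprop" -> "hsmbprp" -> "hsmb" -> "mb" -> "bm"
  "zzlj" -> "zzlj" -> "zzlj" -> "lj" -> "jl"
  "igxbnbgu" -> "gxbnbg" -> "gxbn" -> "bn" -> "nb"
  "jwb" -> "jwb" -> "jwb" -> "b" -> "b"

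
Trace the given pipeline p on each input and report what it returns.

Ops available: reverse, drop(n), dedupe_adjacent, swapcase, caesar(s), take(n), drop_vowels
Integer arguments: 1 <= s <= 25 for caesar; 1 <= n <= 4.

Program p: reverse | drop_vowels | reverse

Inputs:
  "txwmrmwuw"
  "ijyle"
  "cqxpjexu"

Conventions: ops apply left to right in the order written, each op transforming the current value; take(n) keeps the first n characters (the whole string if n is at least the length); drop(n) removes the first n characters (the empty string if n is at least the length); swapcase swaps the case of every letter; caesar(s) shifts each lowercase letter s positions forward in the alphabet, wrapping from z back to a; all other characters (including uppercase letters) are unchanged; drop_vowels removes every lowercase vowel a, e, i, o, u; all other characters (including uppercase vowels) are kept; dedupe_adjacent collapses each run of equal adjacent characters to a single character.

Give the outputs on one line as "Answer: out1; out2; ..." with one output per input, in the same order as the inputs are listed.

Execution, op by op:
  "txwmrmwuw" -> "wuwmrmwxt" -> "wwmrmwxt" -> "txwmrmww"
  "ijyle" -> "elyji" -> "lyj" -> "jyl"
  "cqxpjexu" -> "uxejpxqc" -> "xjpxqc" -> "cqxpjx"

"txwmrmww"; "jyl"; "cqxpjx"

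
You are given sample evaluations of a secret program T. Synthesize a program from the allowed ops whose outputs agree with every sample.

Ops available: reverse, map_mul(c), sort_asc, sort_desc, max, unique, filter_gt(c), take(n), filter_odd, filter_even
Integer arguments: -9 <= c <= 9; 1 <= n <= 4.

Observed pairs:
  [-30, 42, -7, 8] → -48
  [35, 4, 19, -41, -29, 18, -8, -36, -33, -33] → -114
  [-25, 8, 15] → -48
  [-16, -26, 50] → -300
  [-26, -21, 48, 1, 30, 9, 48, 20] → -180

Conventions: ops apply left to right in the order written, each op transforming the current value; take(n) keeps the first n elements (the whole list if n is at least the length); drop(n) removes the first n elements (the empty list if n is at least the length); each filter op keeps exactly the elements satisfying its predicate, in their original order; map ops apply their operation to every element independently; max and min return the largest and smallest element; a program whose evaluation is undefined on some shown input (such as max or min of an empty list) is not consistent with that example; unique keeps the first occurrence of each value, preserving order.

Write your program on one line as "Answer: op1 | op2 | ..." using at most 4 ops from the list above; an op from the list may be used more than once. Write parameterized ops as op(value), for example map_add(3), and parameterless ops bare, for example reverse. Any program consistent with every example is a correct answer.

filter_gt(4) | map_mul(-6) | take(2) | max

Check, running the answer program on each example:
  [-30, 42, -7, 8] -> [42, 8] -> [-252, -48] -> [-252, -48] -> -48
  [35, 4, 19, -41, -29, 18, -8, -36, -33, -33] -> [35, 19, 18] -> [-210, -114, -108] -> [-210, -114] -> -114
  [-25, 8, 15] -> [8, 15] -> [-48, -90] -> [-48, -90] -> -48
  [-16, -26, 50] -> [50] -> [-300] -> [-300] -> -300
  [-26, -21, 48, 1, 30, 9, 48, 20] -> [48, 30, 9, 48, 20] -> [-288, -180, -54, -288, -120] -> [-288, -180] -> -180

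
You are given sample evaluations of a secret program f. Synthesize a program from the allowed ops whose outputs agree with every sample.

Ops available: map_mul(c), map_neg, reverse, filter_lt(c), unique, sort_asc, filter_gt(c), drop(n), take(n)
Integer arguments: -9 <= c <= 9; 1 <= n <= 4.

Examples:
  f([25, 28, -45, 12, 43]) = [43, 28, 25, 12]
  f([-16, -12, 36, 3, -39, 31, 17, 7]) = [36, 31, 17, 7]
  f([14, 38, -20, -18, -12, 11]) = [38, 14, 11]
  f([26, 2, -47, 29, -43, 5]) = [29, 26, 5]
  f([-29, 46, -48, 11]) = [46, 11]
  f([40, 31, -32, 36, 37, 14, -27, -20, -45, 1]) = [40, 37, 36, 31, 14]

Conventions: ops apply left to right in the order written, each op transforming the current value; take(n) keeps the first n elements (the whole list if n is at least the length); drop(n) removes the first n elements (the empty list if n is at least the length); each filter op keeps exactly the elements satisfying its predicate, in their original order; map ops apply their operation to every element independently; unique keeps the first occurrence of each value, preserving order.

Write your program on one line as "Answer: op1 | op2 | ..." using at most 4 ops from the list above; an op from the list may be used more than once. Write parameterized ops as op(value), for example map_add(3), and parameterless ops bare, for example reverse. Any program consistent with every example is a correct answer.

sort_asc | filter_gt(-2) | filter_gt(3) | reverse

Check, running the answer program on each example:
  [25, 28, -45, 12, 43] -> [-45, 12, 25, 28, 43] -> [12, 25, 28, 43] -> [12, 25, 28, 43] -> [43, 28, 25, 12]
  [-16, -12, 36, 3, -39, 31, 17, 7] -> [-39, -16, -12, 3, 7, 17, 31, 36] -> [3, 7, 17, 31, 36] -> [7, 17, 31, 36] -> [36, 31, 17, 7]
  [14, 38, -20, -18, -12, 11] -> [-20, -18, -12, 11, 14, 38] -> [11, 14, 38] -> [11, 14, 38] -> [38, 14, 11]
  [26, 2, -47, 29, -43, 5] -> [-47, -43, 2, 5, 26, 29] -> [2, 5, 26, 29] -> [5, 26, 29] -> [29, 26, 5]
  [-29, 46, -48, 11] -> [-48, -29, 11, 46] -> [11, 46] -> [11, 46] -> [46, 11]
  [40, 31, -32, 36, 37, 14, -27, -20, -45, 1] -> [-45, -32, -27, -20, 1, 14, 31, 36, 37, 40] -> [1, 14, 31, 36, 37, 40] -> [14, 31, 36, 37, 40] -> [40, 37, 36, 31, 14]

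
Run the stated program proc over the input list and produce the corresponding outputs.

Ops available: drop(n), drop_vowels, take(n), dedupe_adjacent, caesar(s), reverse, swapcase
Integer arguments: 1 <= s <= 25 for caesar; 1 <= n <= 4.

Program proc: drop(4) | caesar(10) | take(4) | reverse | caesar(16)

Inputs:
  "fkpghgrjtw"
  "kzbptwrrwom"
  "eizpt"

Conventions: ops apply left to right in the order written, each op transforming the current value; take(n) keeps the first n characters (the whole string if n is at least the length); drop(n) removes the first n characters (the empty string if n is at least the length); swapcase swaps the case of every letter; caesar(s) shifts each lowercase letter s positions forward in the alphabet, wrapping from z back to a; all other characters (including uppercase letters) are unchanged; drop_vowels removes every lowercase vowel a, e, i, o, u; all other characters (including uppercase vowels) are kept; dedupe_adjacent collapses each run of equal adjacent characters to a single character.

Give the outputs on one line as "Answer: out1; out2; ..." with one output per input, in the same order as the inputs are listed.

"jrgh"; "rrwt"; "t"

Execution, op by op:
  "fkpghgrjtw" -> "hgrjtw" -> "rqbtdg" -> "rqbt" -> "tbqr" -> "jrgh"
  "kzbptwrrwom" -> "twrrwom" -> "dgbbgyw" -> "dgbb" -> "bbgd" -> "rrwt"
  "eizpt" -> "t" -> "d" -> "d" -> "d" -> "t"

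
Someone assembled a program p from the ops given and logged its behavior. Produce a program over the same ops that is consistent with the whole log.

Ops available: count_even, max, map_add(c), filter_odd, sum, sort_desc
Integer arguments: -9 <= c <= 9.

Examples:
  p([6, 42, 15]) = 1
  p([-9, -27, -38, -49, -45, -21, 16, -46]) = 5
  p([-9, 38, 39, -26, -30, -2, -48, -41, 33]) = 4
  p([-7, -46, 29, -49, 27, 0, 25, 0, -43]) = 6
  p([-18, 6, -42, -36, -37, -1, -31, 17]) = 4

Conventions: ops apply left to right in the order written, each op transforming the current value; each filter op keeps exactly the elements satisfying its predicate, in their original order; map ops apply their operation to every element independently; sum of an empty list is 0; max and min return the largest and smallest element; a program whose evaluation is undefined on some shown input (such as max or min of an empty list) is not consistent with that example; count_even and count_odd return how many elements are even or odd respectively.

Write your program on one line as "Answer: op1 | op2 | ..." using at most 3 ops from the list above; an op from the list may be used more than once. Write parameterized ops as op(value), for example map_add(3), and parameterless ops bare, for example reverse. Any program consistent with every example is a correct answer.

map_add(-9) | count_even

Check, running the answer program on each example:
  [6, 42, 15] -> [-3, 33, 6] -> 1
  [-9, -27, -38, -49, -45, -21, 16, -46] -> [-18, -36, -47, -58, -54, -30, 7, -55] -> 5
  [-9, 38, 39, -26, -30, -2, -48, -41, 33] -> [-18, 29, 30, -35, -39, -11, -57, -50, 24] -> 4
  [-7, -46, 29, -49, 27, 0, 25, 0, -43] -> [-16, -55, 20, -58, 18, -9, 16, -9, -52] -> 6
  [-18, 6, -42, -36, -37, -1, -31, 17] -> [-27, -3, -51, -45, -46, -10, -40, 8] -> 4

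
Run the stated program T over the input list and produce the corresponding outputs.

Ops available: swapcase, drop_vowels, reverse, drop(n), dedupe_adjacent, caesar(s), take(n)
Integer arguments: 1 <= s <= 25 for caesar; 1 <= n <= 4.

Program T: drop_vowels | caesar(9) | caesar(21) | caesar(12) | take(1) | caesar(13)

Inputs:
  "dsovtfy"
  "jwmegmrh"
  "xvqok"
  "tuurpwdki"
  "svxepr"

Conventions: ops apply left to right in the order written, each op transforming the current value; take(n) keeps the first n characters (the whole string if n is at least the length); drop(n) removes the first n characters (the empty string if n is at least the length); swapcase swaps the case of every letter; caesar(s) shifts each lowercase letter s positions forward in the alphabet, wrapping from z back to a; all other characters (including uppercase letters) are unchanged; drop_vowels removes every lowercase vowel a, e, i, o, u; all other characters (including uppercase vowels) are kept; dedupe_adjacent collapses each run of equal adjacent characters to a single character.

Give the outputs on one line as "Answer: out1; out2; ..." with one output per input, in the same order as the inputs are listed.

"g"; "m"; "a"; "w"; "v"

Execution, op by op:
  "dsovtfy" -> "dsvtfy" -> "mbecoh" -> "hwzxjc" -> "tiljvo" -> "t" -> "g"
  "jwmegmrh" -> "jwmgmrh" -> "sfvpvaq" -> "naqkqvl" -> "zmcwchx" -> "z" -> "m"
  "xvqok" -> "xvqk" -> "gezt" -> "bzuo" -> "nlga" -> "n" -> "a"
  "tuurpwdki" -> "trpwdk" -> "cayfmt" -> "xvtaho" -> "jhfmta" -> "j" -> "w"
  "svxepr" -> "svxpr" -> "begya" -> "wzbtv" -> "ilnfh" -> "i" -> "v"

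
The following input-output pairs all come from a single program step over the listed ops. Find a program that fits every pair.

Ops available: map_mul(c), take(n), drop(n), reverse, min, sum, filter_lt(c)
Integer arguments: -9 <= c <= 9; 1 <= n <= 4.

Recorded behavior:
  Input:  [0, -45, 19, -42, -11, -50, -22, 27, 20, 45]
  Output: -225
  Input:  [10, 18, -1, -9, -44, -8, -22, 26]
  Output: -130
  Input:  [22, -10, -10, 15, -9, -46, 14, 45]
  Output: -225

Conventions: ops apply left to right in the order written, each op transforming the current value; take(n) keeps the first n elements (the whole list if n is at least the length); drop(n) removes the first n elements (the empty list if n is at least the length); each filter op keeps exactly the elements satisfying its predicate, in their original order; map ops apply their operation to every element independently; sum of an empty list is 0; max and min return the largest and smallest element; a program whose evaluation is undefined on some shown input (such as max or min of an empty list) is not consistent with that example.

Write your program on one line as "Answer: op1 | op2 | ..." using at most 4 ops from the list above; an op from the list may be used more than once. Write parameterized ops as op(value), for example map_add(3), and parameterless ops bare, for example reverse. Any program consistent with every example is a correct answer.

reverse | map_mul(-5) | min

Check, running the answer program on each example:
  [0, -45, 19, -42, -11, -50, -22, 27, 20, 45] -> [45, 20, 27, -22, -50, -11, -42, 19, -45, 0] -> [-225, -100, -135, 110, 250, 55, 210, -95, 225, 0] -> -225
  [10, 18, -1, -9, -44, -8, -22, 26] -> [26, -22, -8, -44, -9, -1, 18, 10] -> [-130, 110, 40, 220, 45, 5, -90, -50] -> -130
  [22, -10, -10, 15, -9, -46, 14, 45] -> [45, 14, -46, -9, 15, -10, -10, 22] -> [-225, -70, 230, 45, -75, 50, 50, -110] -> -225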